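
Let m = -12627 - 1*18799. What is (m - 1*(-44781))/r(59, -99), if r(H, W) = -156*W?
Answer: 13355/15444 ≈ 0.86474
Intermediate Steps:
m = -31426 (m = -12627 - 18799 = -31426)
(m - 1*(-44781))/r(59, -99) = (-31426 - 1*(-44781))/((-156*(-99))) = (-31426 + 44781)/15444 = 13355*(1/15444) = 13355/15444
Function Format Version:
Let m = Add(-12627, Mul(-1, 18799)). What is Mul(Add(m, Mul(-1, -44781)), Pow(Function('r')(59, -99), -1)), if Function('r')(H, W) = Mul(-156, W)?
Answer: Rational(13355, 15444) ≈ 0.86474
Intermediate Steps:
m = -31426 (m = Add(-12627, -18799) = -31426)
Mul(Add(m, Mul(-1, -44781)), Pow(Function('r')(59, -99), -1)) = Mul(Add(-31426, Mul(-1, -44781)), Pow(Mul(-156, -99), -1)) = Mul(Add(-31426, 44781), Pow(15444, -1)) = Mul(13355, Rational(1, 15444)) = Rational(13355, 15444)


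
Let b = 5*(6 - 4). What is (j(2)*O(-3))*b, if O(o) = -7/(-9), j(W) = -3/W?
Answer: -35/3 ≈ -11.667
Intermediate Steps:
O(o) = 7/9 (O(o) = -7*(-⅑) = 7/9)
b = 10 (b = 5*2 = 10)
(j(2)*O(-3))*b = (-3/2*(7/9))*10 = (-3*½*(7/9))*10 = -3/2*7/9*10 = -7/6*10 = -35/3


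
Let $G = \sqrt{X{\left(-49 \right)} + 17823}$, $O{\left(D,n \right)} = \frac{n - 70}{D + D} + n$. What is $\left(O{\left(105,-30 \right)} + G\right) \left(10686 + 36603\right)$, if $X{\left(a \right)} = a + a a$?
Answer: $- \frac{10088320}{7} + 236445 \sqrt{807} \approx 5.2757 \cdot 10^{6}$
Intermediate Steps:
$X{\left(a \right)} = a + a^{2}$
$O{\left(D,n \right)} = n + \frac{-70 + n}{2 D}$ ($O{\left(D,n \right)} = \frac{-70 + n}{2 D} + n = n + \frac{-70 + n}{2 D}$)
$G = 5 \sqrt{807}$ ($G = \sqrt{- 49 \left(1 - 49\right) + 17823} = \sqrt{\left(-49\right) \left(-48\right) + 17823} = \sqrt{2352 + 17823} = \sqrt{20175} = 5 \sqrt{807} \approx 142.04$)
$\left(O{\left(105,-30 \right)} + G\right) \left(10686 + 36603\right) = \left(\frac{-35 + \frac{1}{2} \left(-30\right) + 105 \left(-30\right)}{105} + 5 \sqrt{807}\right) \left(10686 + 36603\right) = \left(\frac{-35 - 15 - 3150}{105} + 5 \sqrt{807}\right) 47289 = \left(\frac{1}{105} \left(-3200\right) + 5 \sqrt{807}\right) 47289 = \left(- \frac{640}{21} + 5 \sqrt{807}\right) 47289 = - \frac{10088320}{7} + 236445 \sqrt{807}$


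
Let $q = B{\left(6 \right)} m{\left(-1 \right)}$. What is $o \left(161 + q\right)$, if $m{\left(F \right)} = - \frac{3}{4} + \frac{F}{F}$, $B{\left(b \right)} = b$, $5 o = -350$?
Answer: $-11375$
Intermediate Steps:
$o = -70$ ($o = \frac{1}{5} \left(-350\right) = -70$)
$m{\left(F \right)} = \frac{1}{4}$ ($m{\left(F \right)} = \left(-3\right) \frac{1}{4} + 1 = - \frac{3}{4} + 1 = \frac{1}{4}$)
$q = \frac{3}{2}$ ($q = 6 \cdot \frac{1}{4} = \frac{3}{2} \approx 1.5$)
$o \left(161 + q\right) = - 70 \left(161 + \frac{3}{2}\right) = \left(-70\right) \frac{325}{2} = -11375$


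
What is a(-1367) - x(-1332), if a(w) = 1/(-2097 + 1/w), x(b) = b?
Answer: 3818309833/2866600 ≈ 1332.0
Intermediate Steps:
a(-1367) - x(-1332) = -1*(-1367)/(-1 + 2097*(-1367)) - 1*(-1332) = -1*(-1367)/(-1 - 2866599) + 1332 = -1*(-1367)/(-2866600) + 1332 = -1*(-1367)*(-1/2866600) + 1332 = -1367/2866600 + 1332 = 3818309833/2866600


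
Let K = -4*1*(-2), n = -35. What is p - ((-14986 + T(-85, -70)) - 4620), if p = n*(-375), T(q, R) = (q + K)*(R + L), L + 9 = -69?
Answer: 21335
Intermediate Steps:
L = -78 (L = -9 - 69 = -78)
K = 8 (K = -4*(-2) = 8)
T(q, R) = (-78 + R)*(8 + q) (T(q, R) = (q + 8)*(R - 78) = (8 + q)*(-78 + R) = (-78 + R)*(8 + q))
p = 13125 (p = -35*(-375) = 13125)
p - ((-14986 + T(-85, -70)) - 4620) = 13125 - ((-14986 + (-624 - 78*(-85) + 8*(-70) - 70*(-85))) - 4620) = 13125 - ((-14986 + (-624 + 6630 - 560 + 5950)) - 4620) = 13125 - ((-14986 + 11396) - 4620) = 13125 - (-3590 - 4620) = 13125 - 1*(-8210) = 13125 + 8210 = 21335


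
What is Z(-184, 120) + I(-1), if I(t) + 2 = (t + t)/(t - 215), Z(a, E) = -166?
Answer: -18143/108 ≈ -167.99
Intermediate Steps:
I(t) = -2 + 2*t/(-215 + t) (I(t) = -2 + (t + t)/(t - 215) = -2 + (2*t)/(-215 + t) = -2 + 2*t/(-215 + t))
Z(-184, 120) + I(-1) = -166 + 430/(-215 - 1) = -166 + 430/(-216) = -166 + 430*(-1/216) = -166 - 215/108 = -18143/108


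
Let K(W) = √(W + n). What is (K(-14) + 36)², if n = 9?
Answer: (36 + I*√5)² ≈ 1291.0 + 161.0*I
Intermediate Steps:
K(W) = √(9 + W) (K(W) = √(W + 9) = √(9 + W))
(K(-14) + 36)² = (√(9 - 14) + 36)² = (√(-5) + 36)² = (I*√5 + 36)² = (36 + I*√5)²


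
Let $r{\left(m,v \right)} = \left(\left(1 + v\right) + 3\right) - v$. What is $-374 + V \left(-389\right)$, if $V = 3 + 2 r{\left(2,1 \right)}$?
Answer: $-4653$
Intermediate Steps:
$r{\left(m,v \right)} = 4$ ($r{\left(m,v \right)} = \left(4 + v\right) - v = 4$)
$V = 11$ ($V = 3 + 2 \cdot 4 = 3 + 8 = 11$)
$-374 + V \left(-389\right) = -374 + 11 \left(-389\right) = -374 - 4279 = -4653$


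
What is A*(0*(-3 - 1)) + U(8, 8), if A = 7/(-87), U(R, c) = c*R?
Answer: 64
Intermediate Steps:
U(R, c) = R*c
A = -7/87 (A = 7*(-1/87) = -7/87 ≈ -0.080460)
A*(0*(-3 - 1)) + U(8, 8) = -0*(-3 - 1) + 8*8 = -0*(-4) + 64 = -7/87*0 + 64 = 0 + 64 = 64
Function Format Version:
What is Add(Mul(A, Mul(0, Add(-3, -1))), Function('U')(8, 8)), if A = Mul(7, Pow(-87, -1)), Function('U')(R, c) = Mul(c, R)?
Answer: 64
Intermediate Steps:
Function('U')(R, c) = Mul(R, c)
A = Rational(-7, 87) (A = Mul(7, Rational(-1, 87)) = Rational(-7, 87) ≈ -0.080460)
Add(Mul(A, Mul(0, Add(-3, -1))), Function('U')(8, 8)) = Add(Mul(Rational(-7, 87), Mul(0, Add(-3, -1))), Mul(8, 8)) = Add(Mul(Rational(-7, 87), Mul(0, -4)), 64) = Add(Mul(Rational(-7, 87), 0), 64) = Add(0, 64) = 64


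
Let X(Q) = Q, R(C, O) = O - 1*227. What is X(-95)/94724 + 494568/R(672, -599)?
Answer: -478036099/798388 ≈ -598.75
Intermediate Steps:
R(C, O) = -227 + O (R(C, O) = O - 227 = -227 + O)
X(-95)/94724 + 494568/R(672, -599) = -95/94724 + 494568/(-227 - 599) = -95*1/94724 + 494568/(-826) = -95/94724 + 494568*(-1/826) = -95/94724 - 247284/413 = -478036099/798388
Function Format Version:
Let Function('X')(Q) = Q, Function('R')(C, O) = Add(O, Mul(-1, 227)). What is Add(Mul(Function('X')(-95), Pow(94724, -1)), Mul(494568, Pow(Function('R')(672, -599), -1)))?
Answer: Rational(-478036099, 798388) ≈ -598.75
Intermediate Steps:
Function('R')(C, O) = Add(-227, O) (Function('R')(C, O) = Add(O, -227) = Add(-227, O))
Add(Mul(Function('X')(-95), Pow(94724, -1)), Mul(494568, Pow(Function('R')(672, -599), -1))) = Add(Mul(-95, Pow(94724, -1)), Mul(494568, Pow(Add(-227, -599), -1))) = Add(Mul(-95, Rational(1, 94724)), Mul(494568, Pow(-826, -1))) = Add(Rational(-95, 94724), Mul(494568, Rational(-1, 826))) = Add(Rational(-95, 94724), Rational(-247284, 413)) = Rational(-478036099, 798388)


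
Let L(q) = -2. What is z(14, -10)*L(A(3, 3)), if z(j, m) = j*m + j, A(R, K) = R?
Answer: 252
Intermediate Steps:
z(j, m) = j + j*m
z(14, -10)*L(A(3, 3)) = (14*(1 - 10))*(-2) = (14*(-9))*(-2) = -126*(-2) = 252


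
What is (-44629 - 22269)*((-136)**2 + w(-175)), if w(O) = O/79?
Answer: -97738580082/79 ≈ -1.2372e+9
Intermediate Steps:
w(O) = O/79 (w(O) = O*(1/79) = O/79)
(-44629 - 22269)*((-136)**2 + w(-175)) = (-44629 - 22269)*((-136)**2 + (1/79)*(-175)) = -66898*(18496 - 175/79) = -66898*1461009/79 = -97738580082/79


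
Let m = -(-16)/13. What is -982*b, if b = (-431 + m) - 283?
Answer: 9099212/13 ≈ 6.9994e+5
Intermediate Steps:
m = 16/13 (m = -(-16)/13 = -1*(-16/13) = 16/13 ≈ 1.2308)
b = -9266/13 (b = (-431 + 16/13) - 283 = -5587/13 - 283 = -9266/13 ≈ -712.77)
-982*b = -982*(-9266/13) = 9099212/13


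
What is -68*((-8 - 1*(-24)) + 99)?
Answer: -7820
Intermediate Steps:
-68*((-8 - 1*(-24)) + 99) = -68*((-8 + 24) + 99) = -68*(16 + 99) = -68*115 = -7820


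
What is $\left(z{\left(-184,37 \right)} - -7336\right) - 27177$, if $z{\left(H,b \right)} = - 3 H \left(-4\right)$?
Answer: $-22049$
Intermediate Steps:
$z{\left(H,b \right)} = 12 H$
$\left(z{\left(-184,37 \right)} - -7336\right) - 27177 = \left(12 \left(-184\right) - -7336\right) - 27177 = \left(-2208 + 7336\right) - 27177 = 5128 - 27177 = -22049$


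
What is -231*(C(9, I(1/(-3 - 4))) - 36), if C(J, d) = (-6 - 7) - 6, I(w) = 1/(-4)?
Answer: 12705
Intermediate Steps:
I(w) = -¼
C(J, d) = -19 (C(J, d) = -13 - 6 = -19)
-231*(C(9, I(1/(-3 - 4))) - 36) = -231*(-19 - 36) = -231*(-55) = 12705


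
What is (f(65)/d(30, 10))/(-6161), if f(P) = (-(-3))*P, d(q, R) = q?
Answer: -13/12322 ≈ -0.0010550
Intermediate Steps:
f(P) = 3*P (f(P) = (-3*(-1))*P = 3*P)
(f(65)/d(30, 10))/(-6161) = ((3*65)/30)/(-6161) = (195*(1/30))*(-1/6161) = (13/2)*(-1/6161) = -13/12322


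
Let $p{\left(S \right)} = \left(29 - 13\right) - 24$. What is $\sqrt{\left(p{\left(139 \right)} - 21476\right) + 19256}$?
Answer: $2 i \sqrt{557} \approx 47.202 i$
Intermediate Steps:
$p{\left(S \right)} = -8$ ($p{\left(S \right)} = 16 - 24 = -8$)
$\sqrt{\left(p{\left(139 \right)} - 21476\right) + 19256} = \sqrt{\left(-8 - 21476\right) + 19256} = \sqrt{-21484 + 19256} = \sqrt{-2228} = 2 i \sqrt{557}$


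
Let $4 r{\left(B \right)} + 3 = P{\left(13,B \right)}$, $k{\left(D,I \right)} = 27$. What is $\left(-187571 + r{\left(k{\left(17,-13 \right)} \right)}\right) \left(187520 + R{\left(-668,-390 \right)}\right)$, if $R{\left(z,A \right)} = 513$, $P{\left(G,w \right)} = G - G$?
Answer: $- \frac{141078715471}{4} \approx -3.527 \cdot 10^{10}$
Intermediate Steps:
$P{\left(G,w \right)} = 0$
$r{\left(B \right)} = - \frac{3}{4}$ ($r{\left(B \right)} = - \frac{3}{4} + \frac{1}{4} \cdot 0 = - \frac{3}{4} + 0 = - \frac{3}{4}$)
$\left(-187571 + r{\left(k{\left(17,-13 \right)} \right)}\right) \left(187520 + R{\left(-668,-390 \right)}\right) = \left(-187571 - \frac{3}{4}\right) \left(187520 + 513\right) = \left(- \frac{750287}{4}\right) 188033 = - \frac{141078715471}{4}$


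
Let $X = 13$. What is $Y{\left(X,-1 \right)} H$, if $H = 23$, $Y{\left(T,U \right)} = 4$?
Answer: $92$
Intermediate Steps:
$Y{\left(X,-1 \right)} H = 4 \cdot 23 = 92$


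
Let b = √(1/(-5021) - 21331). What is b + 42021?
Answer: 42021 + 6*I*√14937886722/5021 ≈ 42021.0 + 146.05*I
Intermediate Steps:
b = 6*I*√14937886722/5021 (b = √(-1/5021 - 21331) = √(-107102952/5021) = 6*I*√14937886722/5021 ≈ 146.05*I)
b + 42021 = 6*I*√14937886722/5021 + 42021 = 42021 + 6*I*√14937886722/5021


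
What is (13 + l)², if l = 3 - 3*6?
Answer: 4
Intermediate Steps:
l = -15 (l = 3 - 18 = -15)
(13 + l)² = (13 - 15)² = (-2)² = 4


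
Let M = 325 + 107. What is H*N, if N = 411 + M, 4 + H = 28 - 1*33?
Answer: -7587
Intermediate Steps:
M = 432
H = -9 (H = -4 + (28 - 1*33) = -4 + (28 - 33) = -4 - 5 = -9)
N = 843 (N = 411 + 432 = 843)
H*N = -9*843 = -7587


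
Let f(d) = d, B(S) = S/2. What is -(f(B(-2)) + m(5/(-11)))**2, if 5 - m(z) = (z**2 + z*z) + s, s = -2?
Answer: -456976/14641 ≈ -31.212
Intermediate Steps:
B(S) = S/2 (B(S) = S*(1/2) = S/2)
m(z) = 7 - 2*z**2 (m(z) = 5 - ((z**2 + z*z) - 2) = 5 - ((z**2 + z**2) - 2) = 5 - (2*z**2 - 2) = 5 - (-2 + 2*z**2) = 5 + (2 - 2*z**2) = 7 - 2*z**2)
-(f(B(-2)) + m(5/(-11)))**2 = -((1/2)*(-2) + (7 - 2*(5/(-11))**2))**2 = -(-1 + (7 - 2*(5*(-1/11))**2))**2 = -(-1 + (7 - 2*(-5/11)**2))**2 = -(-1 + (7 - 2*25/121))**2 = -(-1 + (7 - 50/121))**2 = -(-1 + 797/121)**2 = -(676/121)**2 = -1*456976/14641 = -456976/14641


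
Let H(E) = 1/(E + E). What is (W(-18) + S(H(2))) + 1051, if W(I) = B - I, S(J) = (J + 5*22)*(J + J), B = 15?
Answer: 9113/8 ≈ 1139.1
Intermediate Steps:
H(E) = 1/(2*E)
S(J) = 2*J*(110 + J) (S(J) = (J + 110)*(2*J) = (110 + J)*(2*J) = 2*J*(110 + J))
W(I) = 15 - I
(W(-18) + S(H(2))) + 1051 = ((15 - 1*(-18)) + 2*((1/2)/2)*(110 + (1/2)/2)) + 1051 = ((15 + 18) + 2*((1/2)*(1/2))*(110 + (1/2)*(1/2))) + 1051 = (33 + 2*(1/4)*(110 + 1/4)) + 1051 = (33 + 2*(1/4)*(441/4)) + 1051 = (33 + 441/8) + 1051 = 705/8 + 1051 = 9113/8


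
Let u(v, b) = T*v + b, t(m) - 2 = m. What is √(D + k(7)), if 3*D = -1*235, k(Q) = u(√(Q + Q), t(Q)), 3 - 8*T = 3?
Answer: 4*I*√39/3 ≈ 8.3267*I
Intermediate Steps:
T = 0 (T = 3/8 - ⅛*3 = 3/8 - 3/8 = 0)
t(m) = 2 + m
u(v, b) = b (u(v, b) = 0*v + b = 0 + b = b)
k(Q) = 2 + Q
D = -235/3 (D = (-1*235)/3 = (⅓)*(-235) = -235/3 ≈ -78.333)
√(D + k(7)) = √(-235/3 + (2 + 7)) = √(-235/3 + 9) = √(-208/3) = 4*I*√39/3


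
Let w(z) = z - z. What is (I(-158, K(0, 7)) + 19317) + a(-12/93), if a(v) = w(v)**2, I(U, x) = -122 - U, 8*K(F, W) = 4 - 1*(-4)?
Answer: 19353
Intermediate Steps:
K(F, W) = 1 (K(F, W) = (4 - 1*(-4))/8 = (4 + 4)/8 = (1/8)*8 = 1)
w(z) = 0
a(v) = 0 (a(v) = 0**2 = 0)
(I(-158, K(0, 7)) + 19317) + a(-12/93) = ((-122 - 1*(-158)) + 19317) + 0 = ((-122 + 158) + 19317) + 0 = (36 + 19317) + 0 = 19353 + 0 = 19353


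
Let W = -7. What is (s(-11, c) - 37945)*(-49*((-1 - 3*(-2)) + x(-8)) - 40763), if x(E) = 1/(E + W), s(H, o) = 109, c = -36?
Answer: 7757275452/5 ≈ 1.5515e+9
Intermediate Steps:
x(E) = 1/(-7 + E) (x(E) = 1/(E - 7) = 1/(-7 + E))
(s(-11, c) - 37945)*(-49*((-1 - 3*(-2)) + x(-8)) - 40763) = (109 - 37945)*(-49*((-1 - 3*(-2)) + 1/(-7 - 8)) - 40763) = -37836*(-49*((-1 + 6) + 1/(-15)) - 40763) = -37836*(-49*(5 - 1/15) - 40763) = -37836*(-49*74/15 - 40763) = -37836*(-3626/15 - 40763) = -37836*(-615071/15) = 7757275452/5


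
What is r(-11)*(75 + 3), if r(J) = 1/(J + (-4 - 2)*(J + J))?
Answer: 78/121 ≈ 0.64463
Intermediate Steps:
r(J) = -1/(11*J) (r(J) = 1/(J - 12*J) = 1/(-11*J) = -1/(11*J))
r(-11)*(75 + 3) = (-1/11/(-11))*(75 + 3) = -1/11*(-1/11)*78 = (1/121)*78 = 78/121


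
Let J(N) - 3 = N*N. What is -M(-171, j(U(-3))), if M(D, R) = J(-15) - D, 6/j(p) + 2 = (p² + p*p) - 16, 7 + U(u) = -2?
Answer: -399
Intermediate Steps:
U(u) = -9 (U(u) = -7 - 2 = -9)
J(N) = 3 + N² (J(N) = 3 + N*N = 3 + N²)
j(p) = 6/(-18 + 2*p²) (j(p) = 6/(-2 + ((p² + p*p) - 16)) = 6/(-2 + ((p² + p²) - 16)) = 6/(-2 + (2*p² - 16)) = 6/(-2 + (-16 + 2*p²)) = 6/(-18 + 2*p²))
M(D, R) = 228 - D (M(D, R) = (3 + (-15)²) - D = (3 + 225) - D = 228 - D)
-M(-171, j(U(-3))) = -(228 - 1*(-171)) = -(228 + 171) = -1*399 = -399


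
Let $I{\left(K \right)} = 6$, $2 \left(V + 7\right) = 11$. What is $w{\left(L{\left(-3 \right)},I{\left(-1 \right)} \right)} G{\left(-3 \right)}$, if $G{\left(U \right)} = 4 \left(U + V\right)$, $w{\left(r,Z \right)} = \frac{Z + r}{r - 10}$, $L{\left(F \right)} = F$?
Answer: $\frac{54}{13} \approx 4.1538$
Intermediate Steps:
$V = - \frac{3}{2}$ ($V = -7 + \frac{1}{2} \cdot 11 = -7 + \frac{11}{2} = - \frac{3}{2} \approx -1.5$)
$w{\left(r,Z \right)} = \frac{Z + r}{-10 + r}$
$G{\left(U \right)} = -6 + 4 U$ ($G{\left(U \right)} = 4 \left(U - \frac{3}{2}\right) = 4 \left(- \frac{3}{2} + U\right) = -6 + 4 U$)
$w{\left(L{\left(-3 \right)},I{\left(-1 \right)} \right)} G{\left(-3 \right)} = \frac{6 - 3}{-10 - 3} \left(-6 + 4 \left(-3\right)\right) = \frac{1}{-13} \cdot 3 \left(-6 - 12\right) = \left(- \frac{1}{13}\right) 3 \left(-18\right) = \left(- \frac{3}{13}\right) \left(-18\right) = \frac{54}{13}$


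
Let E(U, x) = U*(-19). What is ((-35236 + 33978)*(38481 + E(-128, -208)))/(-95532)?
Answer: 25734277/47766 ≈ 538.76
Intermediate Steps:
E(U, x) = -19*U
((-35236 + 33978)*(38481 + E(-128, -208)))/(-95532) = ((-35236 + 33978)*(38481 - 19*(-128)))/(-95532) = -1258*(38481 + 2432)*(-1/95532) = -1258*40913*(-1/95532) = -51468554*(-1/95532) = 25734277/47766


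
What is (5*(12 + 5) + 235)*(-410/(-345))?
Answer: 26240/69 ≈ 380.29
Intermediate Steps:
(5*(12 + 5) + 235)*(-410/(-345)) = (5*17 + 235)*(-410*(-1/345)) = (85 + 235)*(82/69) = 320*(82/69) = 26240/69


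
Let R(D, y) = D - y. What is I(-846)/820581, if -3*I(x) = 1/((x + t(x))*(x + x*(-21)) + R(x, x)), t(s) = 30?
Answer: 1/33988596312960 ≈ 2.9422e-14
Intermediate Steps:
I(x) = 1/(60*x*(30 + x)) (I(x) = -1/(3*((x + 30)*(x + x*(-21)) + (x - x))) = -1/(3*((30 + x)*(x - 21*x) + 0)) = -1/(3*((30 + x)*(-20*x) + 0)) = -1/(3*(-20*x*(30 + x) + 0)) = -(-1/(20*x*(30 + x)))/3 = -(-1)/(60*x*(30 + x)) = 1/(60*x*(30 + x)))
I(-846)/820581 = ((1/60)/(-846*(30 - 846)))/820581 = ((1/60)*(-1/846)/(-816))*(1/820581) = ((1/60)*(-1/846)*(-1/816))*(1/820581) = (1/41420160)*(1/820581) = 1/33988596312960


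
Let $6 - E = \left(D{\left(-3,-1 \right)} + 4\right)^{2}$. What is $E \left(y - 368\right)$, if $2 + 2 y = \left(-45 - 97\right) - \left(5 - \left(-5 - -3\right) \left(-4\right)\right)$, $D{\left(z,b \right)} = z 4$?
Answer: $25433$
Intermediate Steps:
$D{\left(z,b \right)} = 4 z$
$y = - \frac{141}{2}$ ($y = -1 + \frac{\left(-45 - 97\right) - \left(5 - \left(-5 - -3\right) \left(-4\right)\right)}{2} = -1 + \frac{-142 - \left(5 - \left(-5 + 3\right) \left(-4\right)\right)}{2} = -1 + \frac{-142 - -3}{2} = -1 + \frac{-142 + \left(-5 + 8\right)}{2} = -1 + \frac{-142 + 3}{2} = -1 + \frac{1}{2} \left(-139\right) = -1 - \frac{139}{2} = - \frac{141}{2} \approx -70.5$)
$E = -58$ ($E = 6 - \left(4 \left(-3\right) + 4\right)^{2} = 6 - \left(-12 + 4\right)^{2} = 6 - \left(-8\right)^{2} = 6 - 64 = -58$)
$E \left(y - 368\right) = - 58 \left(- \frac{141}{2} - 368\right) = \left(-58\right) \left(- \frac{877}{2}\right) = 25433$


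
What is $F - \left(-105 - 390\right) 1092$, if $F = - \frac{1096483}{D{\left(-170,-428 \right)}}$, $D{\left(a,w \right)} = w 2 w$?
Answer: $\frac{198035462237}{366368} \approx 5.4054 \cdot 10^{5}$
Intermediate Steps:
$D{\left(a,w \right)} = 2 w^{2}$ ($D{\left(a,w \right)} = 2 w w = 2 w^{2}$)
$F = - \frac{1096483}{366368}$ ($F = - \frac{1096483}{2 \left(-428\right)^{2}} = - \frac{1096483}{2 \cdot 183184} = - \frac{1096483}{366368} \approx -2.9928$)
$F - \left(-105 - 390\right) 1092 = - \frac{1096483}{366368} - \left(-105 - 390\right) 1092 = - \frac{1096483}{366368} - \left(-495\right) 1092 = - \frac{1096483}{366368} - -540540 = - \frac{1096483}{366368} + 540540 = \frac{198035462237}{366368}$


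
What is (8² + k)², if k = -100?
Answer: 1296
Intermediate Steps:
(8² + k)² = (8² - 100)² = (64 - 100)² = (-36)² = 1296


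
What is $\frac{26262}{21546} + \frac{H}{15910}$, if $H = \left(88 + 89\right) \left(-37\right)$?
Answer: $\frac{415501}{514710} \approx 0.80725$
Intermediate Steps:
$H = -6549$ ($H = 177 \left(-37\right) = -6549$)
$\frac{26262}{21546} + \frac{H}{15910} = \frac{26262}{21546} - \frac{6549}{15910} = 26262 \cdot \frac{1}{21546} - \frac{177}{430} = \frac{1459}{1197} - \frac{177}{430} = \frac{415501}{514710}$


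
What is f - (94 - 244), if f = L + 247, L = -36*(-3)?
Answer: 505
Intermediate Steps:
L = 108
f = 355 (f = 108 + 247 = 355)
f - (94 - 244) = 355 - (94 - 244) = 355 - 1*(-150) = 355 + 150 = 505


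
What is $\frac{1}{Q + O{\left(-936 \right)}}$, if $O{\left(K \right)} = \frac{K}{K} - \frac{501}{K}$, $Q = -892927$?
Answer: $- \frac{312}{278592745} \approx -1.1199 \cdot 10^{-6}$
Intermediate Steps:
$O{\left(K \right)} = 1 - \frac{501}{K}$
$\frac{1}{Q + O{\left(-936 \right)}} = \frac{1}{-892927 + \frac{-501 - 936}{-936}} = \frac{1}{-892927 - - \frac{479}{312}} = \frac{1}{-892927 + \frac{479}{312}} = \frac{1}{- \frac{278592745}{312}} = - \frac{312}{278592745}$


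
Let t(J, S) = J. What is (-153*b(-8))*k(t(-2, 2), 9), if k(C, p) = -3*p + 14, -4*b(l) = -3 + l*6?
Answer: 101439/4 ≈ 25360.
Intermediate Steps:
b(l) = ¾ - 3*l/2 (b(l) = -(-3 + l*6)/4 = -(-3 + 6*l)/4 = ¾ - 3*l/2)
k(C, p) = 14 - 3*p
(-153*b(-8))*k(t(-2, 2), 9) = (-153*(¾ - 3/2*(-8)))*(14 - 3*9) = (-153*(¾ + 12))*(14 - 27) = -153*51/4*(-13) = -7803/4*(-13) = 101439/4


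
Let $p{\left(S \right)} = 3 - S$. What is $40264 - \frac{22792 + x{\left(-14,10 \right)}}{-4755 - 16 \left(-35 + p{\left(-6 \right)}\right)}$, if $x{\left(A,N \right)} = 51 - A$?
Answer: $\frac{174728353}{4339} \approx 40269.0$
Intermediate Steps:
$40264 - \frac{22792 + x{\left(-14,10 \right)}}{-4755 - 16 \left(-35 + p{\left(-6 \right)}\right)} = 40264 - \frac{22792 + \left(51 - -14\right)}{-4755 - 16 \left(-35 + \left(3 - -6\right)\right)} = 40264 - \frac{22792 + \left(51 + 14\right)}{-4755 - 16 \left(-35 + \left(3 + 6\right)\right)} = 40264 - \frac{22792 + 65}{-4755 - 16 \left(-35 + 9\right)} = 40264 - \frac{22857}{-4755 - -416} = 40264 - \frac{22857}{-4755 + 416} = 40264 - \frac{22857}{-4339} = 40264 - 22857 \left(- \frac{1}{4339}\right) = 40264 - - \frac{22857}{4339} = 40264 + \frac{22857}{4339} = \frac{174728353}{4339}$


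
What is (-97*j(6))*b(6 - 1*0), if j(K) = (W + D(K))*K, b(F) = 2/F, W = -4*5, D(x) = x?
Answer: 2716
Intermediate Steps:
W = -20
j(K) = K*(-20 + K) (j(K) = (-20 + K)*K = K*(-20 + K))
(-97*j(6))*b(6 - 1*0) = (-582*(-20 + 6))*(2/(6 - 1*0)) = (-582*(-14))*(2/(6 + 0)) = (-97*(-84))*(2/6) = 8148*(2*(1/6)) = 8148*(1/3) = 2716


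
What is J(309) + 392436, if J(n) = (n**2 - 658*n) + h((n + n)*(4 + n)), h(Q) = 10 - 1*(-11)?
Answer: 284616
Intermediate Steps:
h(Q) = 21 (h(Q) = 10 + 11 = 21)
J(n) = 21 + n**2 - 658*n (J(n) = (n**2 - 658*n) + 21 = 21 + n**2 - 658*n)
J(309) + 392436 = (21 + 309**2 - 658*309) + 392436 = (21 + 95481 - 203322) + 392436 = -107820 + 392436 = 284616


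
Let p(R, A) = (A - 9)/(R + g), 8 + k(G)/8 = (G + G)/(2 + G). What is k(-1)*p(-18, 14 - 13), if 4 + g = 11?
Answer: -640/11 ≈ -58.182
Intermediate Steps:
g = 7 (g = -4 + 11 = 7)
k(G) = -64 + 16*G/(2 + G) (k(G) = -64 + 8*((G + G)/(2 + G)) = -64 + 8*((2*G)/(2 + G)) = -64 + 8*(2*G/(2 + G)) = -64 + 16*G/(2 + G))
p(R, A) = (-9 + A)/(7 + R) (p(R, A) = (A - 9)/(R + 7) = (-9 + A)/(7 + R))
k(-1)*p(-18, 14 - 13) = (16*(-8 - 3*(-1))/(2 - 1))*((-9 + (14 - 13))/(7 - 18)) = (16*(-8 + 3)/1)*((-9 + 1)/(-11)) = (16*1*(-5))*(-1/11*(-8)) = -80*8/11 = -640/11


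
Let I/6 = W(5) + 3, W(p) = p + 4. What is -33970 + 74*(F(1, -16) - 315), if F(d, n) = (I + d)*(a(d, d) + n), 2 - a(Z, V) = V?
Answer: -138310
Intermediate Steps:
W(p) = 4 + p
a(Z, V) = 2 - V
I = 72 (I = 6*((4 + 5) + 3) = 6*(9 + 3) = 6*12 = 72)
F(d, n) = (72 + d)*(2 + n - d) (F(d, n) = (72 + d)*((2 - d) + n) = (72 + d)*(2 + n - d))
-33970 + 74*(F(1, -16) - 315) = -33970 + 74*((144 - 1*1² - 70*1 + 72*(-16) + 1*(-16)) - 315) = -33970 + 74*((144 - 1*1 - 70 - 1152 - 16) - 315) = -33970 + 74*((144 - 1 - 70 - 1152 - 16) - 315) = -33970 + 74*(-1095 - 315) = -33970 + 74*(-1410) = -33970 - 104340 = -138310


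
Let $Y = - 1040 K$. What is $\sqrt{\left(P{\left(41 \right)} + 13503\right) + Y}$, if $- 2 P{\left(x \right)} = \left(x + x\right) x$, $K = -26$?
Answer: $3 \sqrt{4318} \approx 197.13$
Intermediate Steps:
$P{\left(x \right)} = - x^{2}$ ($P{\left(x \right)} = - \frac{\left(x + x\right) x}{2} = - \frac{2 x x}{2} = - \frac{2 x^{2}}{2} = - x^{2}$)
$Y = 27040$ ($Y = \left(-1040\right) \left(-26\right) = 27040$)
$\sqrt{\left(P{\left(41 \right)} + 13503\right) + Y} = \sqrt{\left(- 41^{2} + 13503\right) + 27040} = \sqrt{\left(\left(-1\right) 1681 + 13503\right) + 27040} = \sqrt{\left(-1681 + 13503\right) + 27040} = \sqrt{11822 + 27040} = \sqrt{38862} = 3 \sqrt{4318}$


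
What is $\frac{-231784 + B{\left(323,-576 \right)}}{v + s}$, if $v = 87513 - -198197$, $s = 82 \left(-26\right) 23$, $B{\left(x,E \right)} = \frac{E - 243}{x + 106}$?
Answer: $- \frac{2549645}{2603414} \approx -0.97935$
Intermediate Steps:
$B{\left(x,E \right)} = \frac{-243 + E}{106 + x}$
$s = -49036$ ($s = \left(-2132\right) 23 = -49036$)
$v = 285710$ ($v = 87513 + 198197 = 285710$)
$\frac{-231784 + B{\left(323,-576 \right)}}{v + s} = \frac{-231784 + \frac{-243 - 576}{106 + 323}}{285710 - 49036} = \frac{-231784 + \frac{1}{429} \left(-819\right)}{236674} = \left(-231784 + \frac{1}{429} \left(-819\right)\right) \frac{1}{236674} = \left(-231784 - \frac{21}{11}\right) \frac{1}{236674} = \left(- \frac{2549645}{11}\right) \frac{1}{236674} = - \frac{2549645}{2603414}$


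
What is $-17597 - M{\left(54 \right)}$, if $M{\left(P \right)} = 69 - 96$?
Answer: $-17570$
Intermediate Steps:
$M{\left(P \right)} = -27$ ($M{\left(P \right)} = 69 - 96 = -27$)
$-17597 - M{\left(54 \right)} = -17597 - -27 = -17597 + 27 = -17570$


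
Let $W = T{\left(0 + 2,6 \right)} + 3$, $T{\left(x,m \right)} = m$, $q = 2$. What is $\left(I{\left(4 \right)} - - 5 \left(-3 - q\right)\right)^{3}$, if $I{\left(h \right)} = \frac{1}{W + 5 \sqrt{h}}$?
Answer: $- \frac{106496424}{6859} \approx -15527.0$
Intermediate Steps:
$W = 9$ ($W = 6 + 3 = 9$)
$I{\left(h \right)} = \frac{1}{9 + 5 \sqrt{h}}$
$\left(I{\left(4 \right)} - - 5 \left(-3 - q\right)\right)^{3} = \left(\frac{1}{9 + 5 \sqrt{4}} - - 5 \left(-3 - 2\right)\right)^{3} = \left(\frac{1}{9 + 5 \cdot 2} - - 5 \left(-3 - 2\right)\right)^{3} = \left(\frac{1}{9 + 10} - \left(-5\right) \left(-5\right)\right)^{3} = \left(\frac{1}{19} - 25\right)^{3} = \left(- \frac{474}{19}\right)^{3} = - \frac{106496424}{6859}$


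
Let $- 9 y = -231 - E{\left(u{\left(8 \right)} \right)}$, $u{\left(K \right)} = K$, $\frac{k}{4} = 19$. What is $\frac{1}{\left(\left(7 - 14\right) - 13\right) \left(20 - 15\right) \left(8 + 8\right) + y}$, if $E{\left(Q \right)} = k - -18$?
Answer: $- \frac{9}{14075} \approx -0.00063943$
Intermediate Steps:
$k = 76$ ($k = 4 \cdot 19 = 76$)
$E{\left(Q \right)} = 94$ ($E{\left(Q \right)} = 76 - -18 = 76 + 18 = 94$)
$y = \frac{325}{9}$ ($y = - \frac{-231 - 94}{9} = \left(- \frac{1}{9}\right) \left(-325\right) = \frac{325}{9} \approx 36.111$)
$\frac{1}{\left(\left(7 - 14\right) - 13\right) \left(20 - 15\right) \left(8 + 8\right) + y} = \frac{1}{\left(\left(7 - 14\right) - 13\right) \left(20 - 15\right) \left(8 + 8\right) + \frac{325}{9}} = \frac{1}{\left(\left(7 - 14\right) - 13\right) 5 \cdot 16 + \frac{325}{9}} = \frac{1}{\left(-7 - 13\right) 80 + \frac{325}{9}} = \frac{1}{\left(-20\right) 80 + \frac{325}{9}} = \frac{1}{-1600 + \frac{325}{9}} = \frac{1}{- \frac{14075}{9}} = - \frac{9}{14075}$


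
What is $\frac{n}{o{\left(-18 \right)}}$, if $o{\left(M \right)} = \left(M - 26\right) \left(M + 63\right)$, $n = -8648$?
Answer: $\frac{2162}{495} \approx 4.3677$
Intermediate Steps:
$o{\left(M \right)} = \left(-26 + M\right) \left(63 + M\right)$
$\frac{n}{o{\left(-18 \right)}} = - \frac{8648}{-1638 + \left(-18\right)^{2} + 37 \left(-18\right)} = - \frac{8648}{-1638 + 324 - 666} = - \frac{8648}{-1980} = \left(-8648\right) \left(- \frac{1}{1980}\right) = \frac{2162}{495}$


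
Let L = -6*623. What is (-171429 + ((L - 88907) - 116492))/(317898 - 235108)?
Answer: -190283/41395 ≈ -4.5968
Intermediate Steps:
L = -3738
(-171429 + ((L - 88907) - 116492))/(317898 - 235108) = (-171429 + ((-3738 - 88907) - 116492))/(317898 - 235108) = (-171429 + (-92645 - 116492))/82790 = (-171429 - 209137)*(1/82790) = -380566*1/82790 = -190283/41395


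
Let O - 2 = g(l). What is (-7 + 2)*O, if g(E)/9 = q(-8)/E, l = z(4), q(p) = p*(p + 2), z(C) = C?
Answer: -550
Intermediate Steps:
q(p) = p*(2 + p)
l = 4
g(E) = 432/E (g(E) = 9*((-8*(2 - 8))/E) = 9*((-8*(-6))/E) = 9*(48/E) = 432/E)
O = 110 (O = 2 + 432/4 = 2 + 432*(¼) = 2 + 108 = 110)
(-7 + 2)*O = (-7 + 2)*110 = -5*110 = -550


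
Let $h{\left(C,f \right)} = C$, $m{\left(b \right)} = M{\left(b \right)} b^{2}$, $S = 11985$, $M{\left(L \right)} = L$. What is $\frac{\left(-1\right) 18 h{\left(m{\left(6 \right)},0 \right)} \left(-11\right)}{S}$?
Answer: $\frac{14256}{3995} \approx 3.5685$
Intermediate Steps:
$m{\left(b \right)} = b^{3}$ ($m{\left(b \right)} = b b^{2} = b^{3}$)
$\frac{\left(-1\right) 18 h{\left(m{\left(6 \right)},0 \right)} \left(-11\right)}{S} = \frac{\left(-1\right) 18 \cdot 6^{3} \left(-11\right)}{11985} = \left(-18\right) 216 \left(-11\right) \frac{1}{11985} = \left(-3888\right) \left(-11\right) \frac{1}{11985} = 42768 \cdot \frac{1}{11985} = \frac{14256}{3995}$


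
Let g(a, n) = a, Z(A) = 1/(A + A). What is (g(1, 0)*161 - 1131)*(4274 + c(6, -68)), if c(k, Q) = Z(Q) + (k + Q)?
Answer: -277823035/68 ≈ -4.0856e+6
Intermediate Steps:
Z(A) = 1/(2*A)
c(k, Q) = Q + k + 1/(2*Q) (c(k, Q) = 1/(2*Q) + (k + Q) = 1/(2*Q) + (Q + k) = Q + k + 1/(2*Q))
(g(1, 0)*161 - 1131)*(4274 + c(6, -68)) = (1*161 - 1131)*(4274 + (-68 + 6 + (1/2)/(-68))) = (161 - 1131)*(4274 + (-68 + 6 + (1/2)*(-1/68))) = -970*(4274 + (-68 + 6 - 1/136)) = -970*(4274 - 8433/136) = -970*572831/136 = -277823035/68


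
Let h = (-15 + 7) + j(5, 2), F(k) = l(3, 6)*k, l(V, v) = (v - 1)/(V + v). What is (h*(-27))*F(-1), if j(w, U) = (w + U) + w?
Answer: 60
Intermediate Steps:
l(V, v) = (-1 + v)/(V + v)
j(w, U) = U + 2*w (j(w, U) = (U + w) + w = U + 2*w)
F(k) = 5*k/9 (F(k) = ((-1 + 6)/(3 + 6))*k = (5/9)*k = ((⅑)*5)*k = 5*k/9)
h = 4 (h = (-15 + 7) + (2 + 2*5) = -8 + (2 + 10) = -8 + 12 = 4)
(h*(-27))*F(-1) = (4*(-27))*((5/9)*(-1)) = -108*(-5/9) = 60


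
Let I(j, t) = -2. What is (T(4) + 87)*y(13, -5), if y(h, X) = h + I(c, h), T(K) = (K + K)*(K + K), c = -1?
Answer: 1661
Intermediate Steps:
T(K) = 4*K² (T(K) = (2*K)*(2*K) = 4*K²)
y(h, X) = -2 + h (y(h, X) = h - 2 = -2 + h)
(T(4) + 87)*y(13, -5) = (4*4² + 87)*(-2 + 13) = (4*16 + 87)*11 = (64 + 87)*11 = 151*11 = 1661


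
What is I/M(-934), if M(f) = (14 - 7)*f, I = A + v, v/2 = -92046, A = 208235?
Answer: -3449/934 ≈ -3.6927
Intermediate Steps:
v = -184092 (v = 2*(-92046) = -184092)
I = 24143 (I = 208235 - 184092 = 24143)
M(f) = 7*f
I/M(-934) = 24143/((7*(-934))) = 24143/(-6538) = 24143*(-1/6538) = -3449/934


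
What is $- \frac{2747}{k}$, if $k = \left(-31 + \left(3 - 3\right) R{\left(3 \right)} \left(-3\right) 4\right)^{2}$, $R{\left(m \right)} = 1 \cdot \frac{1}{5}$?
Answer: $- \frac{2747}{961} \approx -2.8585$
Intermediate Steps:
$R{\left(m \right)} = \frac{1}{5}$ ($R{\left(m \right)} = 1 \cdot \frac{1}{5} = \frac{1}{5}$)
$k = 961$ ($k = \left(-31 + \left(3 - 3\right) \frac{1}{5} \left(-3\right) 4\right)^{2} = \left(-31 + 0 \cdot \frac{1}{5} \left(-3\right) 4\right)^{2} = \left(-31 + 0 \left(-3\right) 4\right)^{2} = \left(-31 + 0 \cdot 4\right)^{2} = \left(-31 + 0\right)^{2} = \left(-31\right)^{2} = 961$)
$- \frac{2747}{k} = - \frac{2747}{961}$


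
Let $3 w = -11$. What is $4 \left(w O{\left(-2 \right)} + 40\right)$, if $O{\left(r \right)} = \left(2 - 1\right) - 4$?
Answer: $204$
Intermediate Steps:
$w = - \frac{11}{3}$ ($w = \frac{1}{3} \left(-11\right) = - \frac{11}{3} \approx -3.6667$)
$O{\left(r \right)} = -3$ ($O{\left(r \right)} = 1 - 4 = -3$)
$4 \left(w O{\left(-2 \right)} + 40\right) = 4 \left(\left(- \frac{11}{3}\right) \left(-3\right) + 40\right) = 4 \left(11 + 40\right) = 4 \cdot 51 = 204$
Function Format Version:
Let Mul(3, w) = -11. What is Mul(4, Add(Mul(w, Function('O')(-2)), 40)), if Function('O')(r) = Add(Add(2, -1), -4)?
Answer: 204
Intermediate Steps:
w = Rational(-11, 3) (w = Mul(Rational(1, 3), -11) = Rational(-11, 3) ≈ -3.6667)
Function('O')(r) = -3 (Function('O')(r) = Add(1, -4) = -3)
Mul(4, Add(Mul(w, Function('O')(-2)), 40)) = Mul(4, Add(Mul(Rational(-11, 3), -3), 40)) = Mul(4, Add(11, 40)) = Mul(4, 51) = 204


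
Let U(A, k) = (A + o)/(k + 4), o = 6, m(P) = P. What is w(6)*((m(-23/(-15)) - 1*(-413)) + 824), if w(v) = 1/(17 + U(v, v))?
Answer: 2654/39 ≈ 68.051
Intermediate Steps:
U(A, k) = (6 + A)/(4 + k) (U(A, k) = (A + 6)/(k + 4) = (6 + A)/(4 + k))
w(v) = 1/(17 + (6 + v)/(4 + v))
w(6)*((m(-23/(-15)) - 1*(-413)) + 824) = ((4 + 6)/(2*(37 + 9*6)))*((-23/(-15) - 1*(-413)) + 824) = ((½)*10/(37 + 54))*((-23*(-1/15) + 413) + 824) = ((½)*10/91)*((23/15 + 413) + 824) = ((½)*(1/91)*10)*(6218/15 + 824) = (5/91)*(18578/15) = 2654/39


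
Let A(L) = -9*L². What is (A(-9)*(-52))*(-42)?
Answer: -1592136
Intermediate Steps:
(A(-9)*(-52))*(-42) = (-9*(-9)²*(-52))*(-42) = (-9*81*(-52))*(-42) = -729*(-52)*(-42) = 37908*(-42) = -1592136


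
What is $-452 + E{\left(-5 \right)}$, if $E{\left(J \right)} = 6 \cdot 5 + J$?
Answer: $-427$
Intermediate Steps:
$E{\left(J \right)} = 30 + J$
$-452 + E{\left(-5 \right)} = -452 + \left(30 - 5\right) = -452 + 25 = -427$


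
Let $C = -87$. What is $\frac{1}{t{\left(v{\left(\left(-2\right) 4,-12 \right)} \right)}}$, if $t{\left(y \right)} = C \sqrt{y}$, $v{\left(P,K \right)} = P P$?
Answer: $- \frac{1}{696} \approx -0.0014368$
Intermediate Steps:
$v{\left(P,K \right)} = P^{2}$
$t{\left(y \right)} = - 87 \sqrt{y}$
$\frac{1}{t{\left(v{\left(\left(-2\right) 4,-12 \right)} \right)}} = \frac{1}{\left(-87\right) \sqrt{\left(\left(-2\right) 4\right)^{2}}} = \frac{1}{\left(-87\right) \sqrt{\left(-8\right)^{2}}} = \frac{1}{\left(-87\right) \sqrt{64}} = \frac{1}{\left(-87\right) 8} = \frac{1}{-696} = - \frac{1}{696}$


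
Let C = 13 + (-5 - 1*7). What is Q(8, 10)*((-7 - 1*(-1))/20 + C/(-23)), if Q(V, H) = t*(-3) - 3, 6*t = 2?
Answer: 158/115 ≈ 1.3739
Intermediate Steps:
t = ⅓ (t = (⅙)*2 = ⅓ ≈ 0.33333)
Q(V, H) = -4 (Q(V, H) = (⅓)*(-3) - 3 = -1 - 3 = -4)
C = 1 (C = 13 + (-5 - 7) = 13 - 12 = 1)
Q(8, 10)*((-7 - 1*(-1))/20 + C/(-23)) = -4*((-7 - 1*(-1))/20 + 1/(-23)) = -4*((-7 + 1)*(1/20) + 1*(-1/23)) = -4*(-6*1/20 - 1/23) = -4*(-3/10 - 1/23) = -4*(-79/230) = 158/115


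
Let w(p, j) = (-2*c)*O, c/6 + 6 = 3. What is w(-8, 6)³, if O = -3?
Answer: -1259712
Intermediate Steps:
c = -18 (c = -36 + 6*3 = -36 + 18 = -18)
w(p, j) = -108 (w(p, j) = -2*(-18)*(-3) = 36*(-3) = -108)
w(-8, 6)³ = (-108)³ = -1259712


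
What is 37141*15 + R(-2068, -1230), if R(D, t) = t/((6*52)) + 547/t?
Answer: 17816397403/31980 ≈ 5.5711e+5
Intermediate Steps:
R(D, t) = 547/t + t/312 (R(D, t) = t/312 + 547/t = 547/t + t/312)
37141*15 + R(-2068, -1230) = 37141*15 + (547/(-1230) + (1/312)*(-1230)) = 557115 + (547*(-1/1230) - 205/52) = 557115 + (-547/1230 - 205/52) = 557115 - 140297/31980 = 17816397403/31980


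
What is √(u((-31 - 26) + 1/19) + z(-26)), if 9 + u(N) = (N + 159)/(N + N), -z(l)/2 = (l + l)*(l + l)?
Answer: 3*I*√704762323/1082 ≈ 73.606*I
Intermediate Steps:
z(l) = -8*l² (z(l) = -2*(l + l)*(l + l) = -2*2*l*2*l = -8*l²)
u(N) = -9 + (159 + N)/(2*N) (u(N) = -9 + (N + 159)/(N + N) = -9 + (159 + N)/((2*N)) = -9 + (159 + N)*(1/(2*N)) = -9 + (159 + N)/(2*N))
√(u((-31 - 26) + 1/19) + z(-26)) = √((159 - 17*((-31 - 26) + 1/19))/(2*((-31 - 26) + 1/19)) - 8*(-26)²) = √((159 - 17*(-57 + 1/19))/(2*(-57 + 1/19)) - 8*676) = √((159 - 17*(-1082/19))/(2*(-1082/19)) - 5408) = √((½)*(-19/1082)*(159 + 18394/19) - 5408) = √((½)*(-19/1082)*(21415/19) - 5408) = √(-21415/2164 - 5408) = √(-11724327/2164) = 3*I*√704762323/1082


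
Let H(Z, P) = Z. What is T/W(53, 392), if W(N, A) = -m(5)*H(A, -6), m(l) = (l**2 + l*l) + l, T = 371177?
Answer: -371177/21560 ≈ -17.216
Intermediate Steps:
m(l) = l + 2*l**2 (m(l) = (l**2 + l**2) + l = 2*l**2 + l = l + 2*l**2)
W(N, A) = -55*A (W(N, A) = -5*(1 + 2*5)*A = -5*(1 + 10)*A = -5*11*A = -55*A)
T/W(53, 392) = 371177/((-55*392)) = 371177/(-21560) = 371177*(-1/21560) = -371177/21560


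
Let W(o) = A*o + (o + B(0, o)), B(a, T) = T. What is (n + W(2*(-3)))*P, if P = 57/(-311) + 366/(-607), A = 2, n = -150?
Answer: 25825950/188777 ≈ 136.81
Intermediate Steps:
W(o) = 4*o (W(o) = 2*o + (o + o) = 2*o + 2*o = 4*o)
P = -148425/188777 (P = 57*(-1/311) + 366*(-1/607) = -57/311 - 366/607 = -148425/188777 ≈ -0.78625)
(n + W(2*(-3)))*P = (-150 + 4*(2*(-3)))*(-148425/188777) = (-150 + 4*(-6))*(-148425/188777) = (-150 - 24)*(-148425/188777) = -174*(-148425/188777) = 25825950/188777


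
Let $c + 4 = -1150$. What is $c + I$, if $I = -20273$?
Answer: $-21427$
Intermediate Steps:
$c = -1154$ ($c = -4 - 1150 = -1154$)
$c + I = -1154 - 20273 = -21427$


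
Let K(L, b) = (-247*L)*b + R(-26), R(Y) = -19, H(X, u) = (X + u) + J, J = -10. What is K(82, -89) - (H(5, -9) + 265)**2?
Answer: 1739586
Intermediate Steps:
H(X, u) = -10 + X + u (H(X, u) = (X + u) - 10 = -10 + X + u)
K(L, b) = -19 - 247*L*b (K(L, b) = (-247*L)*b - 19 = -247*L*b - 19 = -19 - 247*L*b)
K(82, -89) - (H(5, -9) + 265)**2 = (-19 - 247*82*(-89)) - ((-10 + 5 - 9) + 265)**2 = (-19 + 1802606) - (-14 + 265)**2 = 1802587 - 1*251**2 = 1802587 - 1*63001 = 1802587 - 63001 = 1739586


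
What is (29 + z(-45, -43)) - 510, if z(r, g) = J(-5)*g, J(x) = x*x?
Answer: -1556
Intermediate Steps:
J(x) = x²
z(r, g) = 25*g (z(r, g) = (-5)²*g = 25*g)
(29 + z(-45, -43)) - 510 = (29 + 25*(-43)) - 510 = (29 - 1075) - 510 = -1046 - 510 = -1556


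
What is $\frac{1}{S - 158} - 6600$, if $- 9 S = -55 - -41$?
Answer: $- \frac{9292809}{1408} \approx -6600.0$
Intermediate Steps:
$S = \frac{14}{9}$ ($S = - \frac{-55 - -41}{9} = - \frac{-55 + 41}{9} = \left(- \frac{1}{9}\right) \left(-14\right) = \frac{14}{9} \approx 1.5556$)
$\frac{1}{S - 158} - 6600 = \frac{1}{\frac{14}{9} - 158} - 6600 = \frac{1}{- \frac{1408}{9}} - 6600 = - \frac{9}{1408} - 6600 = - \frac{9292809}{1408}$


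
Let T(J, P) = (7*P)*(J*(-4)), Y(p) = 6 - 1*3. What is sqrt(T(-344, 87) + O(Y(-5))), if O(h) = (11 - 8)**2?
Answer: sqrt(837993) ≈ 915.42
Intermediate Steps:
Y(p) = 3 (Y(p) = 6 - 3 = 3)
O(h) = 9 (O(h) = 3**2 = 9)
T(J, P) = -28*J*P (T(J, P) = (7*P)*(-4*J) = -28*J*P)
sqrt(T(-344, 87) + O(Y(-5))) = sqrt(-28*(-344)*87 + 9) = sqrt(837984 + 9) = sqrt(837993)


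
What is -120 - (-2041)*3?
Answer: 6003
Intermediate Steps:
-120 - (-2041)*3 = -120 - 157*(-39) = -120 + 6123 = 6003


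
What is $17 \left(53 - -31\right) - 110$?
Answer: $1318$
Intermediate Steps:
$17 \left(53 - -31\right) - 110 = 17 \left(53 + 31\right) - 110 = 17 \cdot 84 - 110 = 1428 - 110 = 1318$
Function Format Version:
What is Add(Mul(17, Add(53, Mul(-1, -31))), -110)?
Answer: 1318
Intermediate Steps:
Add(Mul(17, Add(53, Mul(-1, -31))), -110) = Add(Mul(17, Add(53, 31)), -110) = Add(Mul(17, 84), -110) = Add(1428, -110) = 1318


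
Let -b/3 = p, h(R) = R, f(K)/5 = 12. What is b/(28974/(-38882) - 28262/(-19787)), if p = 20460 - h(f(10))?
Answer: -23542358900400/262787273 ≈ -89587.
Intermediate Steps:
f(K) = 60 (f(K) = 5*12 = 60)
p = 20400 (p = 20460 - 1*60 = 20460 - 60 = 20400)
b = -61200 (b = -3*20400 = -61200)
b/(28974/(-38882) - 28262/(-19787)) = -61200/(28974/(-38882) - 28262/(-19787)) = -61200/(28974*(-1/38882) - 28262*(-1/19787)) = -61200/(-14487/19441 + 28262/19787) = -61200/262787273/384679067 = -61200*384679067/262787273 = -23542358900400/262787273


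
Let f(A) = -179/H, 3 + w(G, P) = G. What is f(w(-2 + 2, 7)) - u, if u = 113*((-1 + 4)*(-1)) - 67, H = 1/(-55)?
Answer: 10251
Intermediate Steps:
H = -1/55 ≈ -0.018182
w(G, P) = -3 + G
f(A) = 9845 (f(A) = -179/(-1/55) = -179*(-55) = 9845)
u = -406 (u = 113*(3*(-1)) - 67 = 113*(-3) - 67 = -339 - 67 = -406)
f(w(-2 + 2, 7)) - u = 9845 - 1*(-406) = 9845 + 406 = 10251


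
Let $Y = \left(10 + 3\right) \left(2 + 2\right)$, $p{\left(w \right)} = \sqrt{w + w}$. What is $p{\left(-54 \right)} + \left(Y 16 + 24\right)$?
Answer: $856 + 6 i \sqrt{3} \approx 856.0 + 10.392 i$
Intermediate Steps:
$p{\left(w \right)} = \sqrt{2} \sqrt{w}$ ($p{\left(w \right)} = \sqrt{2 w} = \sqrt{2} \sqrt{w}$)
$Y = 52$ ($Y = 13 \cdot 4 = 52$)
$p{\left(-54 \right)} + \left(Y 16 + 24\right) = \sqrt{2} \sqrt{-54} + \left(52 \cdot 16 + 24\right) = \sqrt{2} \cdot 3 i \sqrt{6} + \left(832 + 24\right) = 6 i \sqrt{3} + 856 = 856 + 6 i \sqrt{3}$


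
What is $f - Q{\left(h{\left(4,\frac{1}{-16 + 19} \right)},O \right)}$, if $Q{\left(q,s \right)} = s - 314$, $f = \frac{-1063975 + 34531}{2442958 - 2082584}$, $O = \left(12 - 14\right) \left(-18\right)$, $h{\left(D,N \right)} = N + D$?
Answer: $\frac{49577264}{180187} \approx 275.14$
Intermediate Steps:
$h{\left(D,N \right)} = D + N$
$O = 36$ ($O = \left(-2\right) \left(-18\right) = 36$)
$f = - \frac{514722}{180187}$ ($f = - \frac{1029444}{360374} = \left(-1029444\right) \frac{1}{360374} = - \frac{514722}{180187} \approx -2.8566$)
$Q{\left(q,s \right)} = -314 + s$
$f - Q{\left(h{\left(4,\frac{1}{-16 + 19} \right)},O \right)} = - \frac{514722}{180187} - \left(-314 + 36\right) = - \frac{514722}{180187} - -278 = - \frac{514722}{180187} + 278 = \frac{49577264}{180187}$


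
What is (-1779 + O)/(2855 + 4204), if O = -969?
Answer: -916/2353 ≈ -0.38929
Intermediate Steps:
(-1779 + O)/(2855 + 4204) = (-1779 - 969)/(2855 + 4204) = -2748/7059 = -2748*1/7059 = -916/2353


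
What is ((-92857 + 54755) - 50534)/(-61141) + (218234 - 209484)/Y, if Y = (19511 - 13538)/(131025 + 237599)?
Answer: 197208379282828/365195193 ≈ 5.4001e+5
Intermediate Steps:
Y = 5973/368624 ≈ 0.016203
((-92857 + 54755) - 50534)/(-61141) + (218234 - 209484)/Y = ((-92857 + 54755) - 50534)/(-61141) + (218234 - 209484)/(5973/368624) = (-38102 - 50534)*(-1/61141) + 8750*(368624/5973) = -88636*(-1/61141) + 3225460000/5973 = 88636/61141 + 3225460000/5973 = 197208379282828/365195193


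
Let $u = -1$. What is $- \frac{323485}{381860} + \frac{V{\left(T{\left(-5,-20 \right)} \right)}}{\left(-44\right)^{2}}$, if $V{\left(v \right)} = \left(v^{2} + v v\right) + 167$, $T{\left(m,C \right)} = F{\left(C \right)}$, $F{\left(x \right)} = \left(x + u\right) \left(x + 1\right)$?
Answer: $\frac{6051124569}{36964048} \approx 163.7$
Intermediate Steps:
$F{\left(x \right)} = \left(1 + x\right) \left(-1 + x\right)$ ($F{\left(x \right)} = \left(x - 1\right) \left(x + 1\right) = \left(-1 + x\right) \left(1 + x\right) = \left(1 + x\right) \left(-1 + x\right)$)
$T{\left(m,C \right)} = -1 + C^{2}$
$V{\left(v \right)} = 167 + 2 v^{2}$ ($V{\left(v \right)} = \left(v^{2} + v^{2}\right) + 167 = 2 v^{2} + 167 = 167 + 2 v^{2}$)
$- \frac{323485}{381860} + \frac{V{\left(T{\left(-5,-20 \right)} \right)}}{\left(-44\right)^{2}} = - \frac{323485}{381860} + \frac{167 + 2 \left(-1 + \left(-20\right)^{2}\right)^{2}}{\left(-44\right)^{2}} = \left(-323485\right) \frac{1}{381860} + \frac{167 + 2 \left(-1 + 400\right)^{2}}{1936} = - \frac{64697}{76372} + \left(167 + 2 \cdot 399^{2}\right) \frac{1}{1936} = - \frac{64697}{76372} + \left(167 + 2 \cdot 159201\right) \frac{1}{1936} = - \frac{64697}{76372} + \left(167 + 318402\right) \frac{1}{1936} = - \frac{64697}{76372} + 318569 \cdot \frac{1}{1936} = - \frac{64697}{76372} + \frac{318569}{1936} = \frac{6051124569}{36964048}$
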